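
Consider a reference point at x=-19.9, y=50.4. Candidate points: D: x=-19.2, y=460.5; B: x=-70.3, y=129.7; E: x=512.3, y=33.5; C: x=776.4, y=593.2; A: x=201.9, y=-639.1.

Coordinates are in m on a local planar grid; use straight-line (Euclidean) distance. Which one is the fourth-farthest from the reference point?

Distances from the reference point (x=-19.9, y=50.4):
C: 963.7 m
A: 724.3 m
E: 532.5 m
D: 410.1 m
B: 94.0 m
The fourth-farthest is D at 410.1 m.

D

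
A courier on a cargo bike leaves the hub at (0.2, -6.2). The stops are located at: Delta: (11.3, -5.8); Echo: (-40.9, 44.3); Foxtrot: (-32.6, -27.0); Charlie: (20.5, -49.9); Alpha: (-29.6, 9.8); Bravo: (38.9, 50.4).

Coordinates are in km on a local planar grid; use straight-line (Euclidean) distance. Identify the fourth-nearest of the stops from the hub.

Charlie

Distances from the hub ((0.2, -6.2)):
Delta: 11.1 km
Alpha: 33.8 km
Foxtrot: 38.8 km
Charlie: 48.2 km
Echo: 65.1 km
Bravo: 68.6 km
The fourth-nearest is Charlie at 48.2 km.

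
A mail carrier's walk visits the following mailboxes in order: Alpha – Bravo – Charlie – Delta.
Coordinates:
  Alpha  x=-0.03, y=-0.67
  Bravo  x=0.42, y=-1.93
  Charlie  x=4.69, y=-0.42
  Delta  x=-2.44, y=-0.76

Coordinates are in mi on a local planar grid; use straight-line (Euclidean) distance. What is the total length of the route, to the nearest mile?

Leg distances:
Alpha→Bravo: 1.3 mi  (cumulative 1.3 mi)
Bravo→Charlie: 4.5 mi  (cumulative 5.9 mi)
Charlie→Delta: 7.1 mi  (cumulative 13.0 mi)
Total route length ≈ 13 mi.

13 mi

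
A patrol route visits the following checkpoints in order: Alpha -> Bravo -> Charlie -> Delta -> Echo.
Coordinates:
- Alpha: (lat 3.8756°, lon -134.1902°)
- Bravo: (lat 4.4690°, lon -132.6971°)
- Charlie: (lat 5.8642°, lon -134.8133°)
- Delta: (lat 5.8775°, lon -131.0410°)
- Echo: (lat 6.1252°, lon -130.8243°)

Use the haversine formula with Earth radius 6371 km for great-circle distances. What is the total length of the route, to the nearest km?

Leg distances:
Alpha→Bravo: 178.2 km  (cumulative 178.2 km)
Bravo→Charlie: 281.0 km  (cumulative 459.3 km)
Charlie→Delta: 417.3 km  (cumulative 876.6 km)
Delta→Echo: 36.5 km  (cumulative 913.1 km)
Total route length ≈ 913 km.

913 km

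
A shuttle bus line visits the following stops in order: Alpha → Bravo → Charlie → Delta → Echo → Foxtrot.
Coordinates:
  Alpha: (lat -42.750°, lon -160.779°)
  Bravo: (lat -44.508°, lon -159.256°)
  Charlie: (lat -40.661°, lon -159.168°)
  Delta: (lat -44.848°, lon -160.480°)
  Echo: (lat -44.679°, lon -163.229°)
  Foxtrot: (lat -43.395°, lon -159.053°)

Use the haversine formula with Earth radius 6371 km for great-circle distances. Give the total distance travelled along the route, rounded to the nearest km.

Leg distances:
Alpha→Bravo: 230.7 km  (cumulative 230.7 km)
Bravo→Charlie: 427.8 km  (cumulative 658.6 km)
Charlie→Delta: 477.7 km  (cumulative 1136.3 km)
Delta→Echo: 217.8 km  (cumulative 1354.1 km)
Echo→Foxtrot: 363.0 km  (cumulative 1717.1 km)
Total route length ≈ 1717 km.

1717 km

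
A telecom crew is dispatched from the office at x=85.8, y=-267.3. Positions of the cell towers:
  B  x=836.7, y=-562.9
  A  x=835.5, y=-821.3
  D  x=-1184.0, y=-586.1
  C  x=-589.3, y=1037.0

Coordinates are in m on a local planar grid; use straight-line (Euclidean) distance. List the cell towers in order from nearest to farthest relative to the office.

Distance from the office at x=85.8, y=-267.3 to each:
B x=836.7, y=-562.9: 807.0 m
A x=835.5, y=-821.3: 932.2 m
D x=-1184.0, y=-586.1: 1309.2 m
C x=-589.3, y=1037.0: 1468.7 m

B, A, D, C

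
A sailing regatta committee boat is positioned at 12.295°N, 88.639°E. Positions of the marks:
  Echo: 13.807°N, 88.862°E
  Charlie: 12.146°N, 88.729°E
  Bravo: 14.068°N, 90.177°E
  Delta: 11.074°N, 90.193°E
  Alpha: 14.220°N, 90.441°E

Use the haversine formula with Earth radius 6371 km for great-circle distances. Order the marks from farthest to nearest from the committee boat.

Alpha, Bravo, Delta, Echo, Charlie

Distances from the committee boat:
Alpha 14.220°N, 90.441°E: 289.6 km
Bravo 14.068°N, 90.177°E: 258.1 km
Delta 11.074°N, 90.193°E: 216.9 km
Echo 13.807°N, 88.862°E: 169.9 km
Charlie 12.146°N, 88.729°E: 19.2 km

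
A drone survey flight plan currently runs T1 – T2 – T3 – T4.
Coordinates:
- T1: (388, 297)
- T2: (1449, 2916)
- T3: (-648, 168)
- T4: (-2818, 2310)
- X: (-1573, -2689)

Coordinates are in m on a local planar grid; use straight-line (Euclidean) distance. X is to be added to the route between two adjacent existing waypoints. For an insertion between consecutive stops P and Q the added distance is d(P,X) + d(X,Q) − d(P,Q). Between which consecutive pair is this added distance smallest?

Added distance for inserting X between each consecutive pair:
T1–T2: 7114.4 m
T2–T3: 5914.1 m
T3–T4: 5105.6 m
Smallest added distance is 5105.6 m, inserting between T3 and T4.

between T3 and T4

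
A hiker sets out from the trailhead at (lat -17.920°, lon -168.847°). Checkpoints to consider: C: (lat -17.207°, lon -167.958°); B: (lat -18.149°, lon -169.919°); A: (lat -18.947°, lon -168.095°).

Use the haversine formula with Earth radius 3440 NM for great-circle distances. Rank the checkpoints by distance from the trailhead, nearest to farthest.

B, C, A

Distance from the trailhead at (lat -17.920°, lon -168.847°) to each:
B (lat -18.149°, lon -169.919°): 62.7 NM
C (lat -17.207°, lon -167.958°): 66.5 NM
A (lat -18.947°, lon -168.095°): 75.1 NM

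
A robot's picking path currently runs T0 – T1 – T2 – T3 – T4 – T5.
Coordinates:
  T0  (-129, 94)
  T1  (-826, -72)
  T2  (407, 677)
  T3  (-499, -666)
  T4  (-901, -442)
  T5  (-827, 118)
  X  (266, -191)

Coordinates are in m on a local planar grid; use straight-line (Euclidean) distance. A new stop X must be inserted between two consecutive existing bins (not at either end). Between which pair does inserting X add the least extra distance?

between T2 and T3

Added distance for inserting X between each consecutive pair:
T0–T1: 869.1 m
T1–T2: 535.2 m
T2–T3: 159.8 m
T3–T4: 1634.0 m
T4–T5: 1764.7 m
Smallest added distance is 159.8 m, inserting between T2 and T3.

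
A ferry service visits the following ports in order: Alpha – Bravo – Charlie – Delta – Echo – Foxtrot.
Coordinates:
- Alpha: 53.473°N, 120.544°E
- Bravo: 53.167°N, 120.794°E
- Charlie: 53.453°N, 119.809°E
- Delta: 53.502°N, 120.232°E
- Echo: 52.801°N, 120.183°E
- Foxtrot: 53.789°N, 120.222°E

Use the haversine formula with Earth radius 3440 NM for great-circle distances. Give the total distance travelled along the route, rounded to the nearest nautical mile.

177 NM

Leg distances:
Alpha→Bravo: 20.4 NM  (cumulative 20.4 NM)
Bravo→Charlie: 39.3 NM  (cumulative 59.7 NM)
Charlie→Delta: 15.4 NM  (cumulative 75.1 NM)
Delta→Echo: 42.1 NM  (cumulative 117.3 NM)
Echo→Foxtrot: 59.3 NM  (cumulative 176.6 NM)
Total route length ≈ 177 NM.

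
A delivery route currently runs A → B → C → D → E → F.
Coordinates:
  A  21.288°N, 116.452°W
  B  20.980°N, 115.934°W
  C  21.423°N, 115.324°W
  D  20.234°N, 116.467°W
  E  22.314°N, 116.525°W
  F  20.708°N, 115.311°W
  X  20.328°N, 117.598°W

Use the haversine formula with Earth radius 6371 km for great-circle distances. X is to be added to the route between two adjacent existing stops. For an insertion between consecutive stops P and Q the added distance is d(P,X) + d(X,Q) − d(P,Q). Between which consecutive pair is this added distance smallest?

Added distance for inserting X between each consecutive pair:
A–B: 283.9 km
B–C: 373.3 km
C–D: 206.5 km
D–E: 134.3 km
E–F: 270.8 km
Smallest added distance is 134.3 km, inserting between D and E.

between D and E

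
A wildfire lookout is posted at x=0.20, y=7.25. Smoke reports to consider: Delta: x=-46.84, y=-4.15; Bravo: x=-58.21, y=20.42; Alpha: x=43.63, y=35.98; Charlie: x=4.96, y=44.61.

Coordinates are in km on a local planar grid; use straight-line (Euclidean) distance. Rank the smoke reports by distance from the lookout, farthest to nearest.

Distance from the lookout at x=0.20, y=7.25 to each:
Bravo x=-58.21, y=20.42: 59.9 km
Alpha x=43.63, y=35.98: 52.1 km
Delta x=-46.84, y=-4.15: 48.4 km
Charlie x=4.96, y=44.61: 37.7 km

Bravo, Alpha, Delta, Charlie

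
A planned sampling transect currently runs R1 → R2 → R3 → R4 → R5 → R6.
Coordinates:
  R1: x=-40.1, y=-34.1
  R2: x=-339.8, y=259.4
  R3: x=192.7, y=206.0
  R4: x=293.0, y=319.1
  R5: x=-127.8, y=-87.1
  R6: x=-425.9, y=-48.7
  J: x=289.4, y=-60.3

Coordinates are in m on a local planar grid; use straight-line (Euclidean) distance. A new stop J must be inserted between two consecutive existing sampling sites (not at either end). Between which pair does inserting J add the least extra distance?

between R4 and R5

Added distance for inserting J between each consecutive pair:
R1–R2: 616.8 m
R2–R3: 453.9 m
R3–R4: 511.6 m
R4–R5: 212.6 m
R5–R6: 832.9 m
Smallest added distance is 212.6 m, inserting between R4 and R5.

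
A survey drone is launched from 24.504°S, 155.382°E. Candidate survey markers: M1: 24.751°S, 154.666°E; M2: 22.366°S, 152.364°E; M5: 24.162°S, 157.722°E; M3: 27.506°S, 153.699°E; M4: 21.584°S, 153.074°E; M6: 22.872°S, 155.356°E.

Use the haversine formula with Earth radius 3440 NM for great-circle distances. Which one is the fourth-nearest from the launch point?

M3

Distances from the launch point (24.504°S, 155.382°E):
M1: 41.8 NM
M6: 98.0 NM
M5: 129.6 NM
M3: 201.8 NM
M2: 210.0 NM
M4: 216.8 NM
The fourth-nearest is M3 at 201.8 NM.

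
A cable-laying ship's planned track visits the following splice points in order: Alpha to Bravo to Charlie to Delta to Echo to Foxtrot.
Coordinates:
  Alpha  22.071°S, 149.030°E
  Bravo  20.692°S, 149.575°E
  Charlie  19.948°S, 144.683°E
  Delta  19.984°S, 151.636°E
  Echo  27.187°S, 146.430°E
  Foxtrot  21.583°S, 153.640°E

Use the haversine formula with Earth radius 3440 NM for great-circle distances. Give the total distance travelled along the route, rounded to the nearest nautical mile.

1796 NM

Leg distances:
Alpha→Bravo: 88.2 NM  (cumulative 88.2 NM)
Bravo→Charlie: 279.0 NM  (cumulative 367.2 NM)
Charlie→Delta: 392.3 NM  (cumulative 759.6 NM)
Delta→Echo: 518.6 NM  (cumulative 1278.1 NM)
Echo→Foxtrot: 518.1 NM  (cumulative 1796.2 NM)
Total route length ≈ 1796 NM.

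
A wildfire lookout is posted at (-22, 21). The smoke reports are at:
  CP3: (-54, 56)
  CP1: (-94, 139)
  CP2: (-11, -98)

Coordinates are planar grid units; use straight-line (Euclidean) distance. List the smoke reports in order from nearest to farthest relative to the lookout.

Computing each straight-line distance from (-22, 21):
CP3 (-54, 56): 47.4
CP2 (-11, -98): 119.5
CP1 (-94, 139): 138.2

CP3, CP2, CP1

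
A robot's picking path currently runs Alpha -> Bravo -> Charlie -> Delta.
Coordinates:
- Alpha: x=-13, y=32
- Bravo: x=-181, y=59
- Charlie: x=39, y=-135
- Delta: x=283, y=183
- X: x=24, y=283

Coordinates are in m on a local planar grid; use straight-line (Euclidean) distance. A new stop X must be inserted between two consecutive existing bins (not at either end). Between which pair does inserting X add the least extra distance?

between Charlie and Delta

Added distance for inserting X between each consecutive pair:
Alpha–Bravo: 387.2 m
Bravo–Charlie: 428.6 m
Charlie–Delta: 295.1 m
Smallest added distance is 295.1 m, inserting between Charlie and Delta.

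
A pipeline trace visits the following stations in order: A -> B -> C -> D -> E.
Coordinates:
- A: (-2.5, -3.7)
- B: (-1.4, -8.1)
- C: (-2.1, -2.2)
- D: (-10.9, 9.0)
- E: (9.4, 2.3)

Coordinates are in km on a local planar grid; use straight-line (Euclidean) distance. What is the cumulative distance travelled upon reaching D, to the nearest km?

Leg distances:
A→B: 4.5 km  (cumulative 4.5 km)
B→C: 5.9 km  (cumulative 10.5 km)
C→D: 14.2 km  (cumulative 24.7 km)
Cumulative distance at D ≈ 25 km.

25 km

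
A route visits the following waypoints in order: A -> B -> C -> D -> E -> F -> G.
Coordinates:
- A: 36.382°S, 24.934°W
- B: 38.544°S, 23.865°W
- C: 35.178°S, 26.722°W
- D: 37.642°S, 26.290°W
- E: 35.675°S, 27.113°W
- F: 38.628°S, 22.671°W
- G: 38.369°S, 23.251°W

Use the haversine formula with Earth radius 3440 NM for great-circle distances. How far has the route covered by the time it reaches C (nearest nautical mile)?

384 NM

Leg distances:
A→B: 139.4 NM  (cumulative 139.4 NM)
B→C: 244.3 NM  (cumulative 383.7 NM)
Cumulative distance at C ≈ 384 NM.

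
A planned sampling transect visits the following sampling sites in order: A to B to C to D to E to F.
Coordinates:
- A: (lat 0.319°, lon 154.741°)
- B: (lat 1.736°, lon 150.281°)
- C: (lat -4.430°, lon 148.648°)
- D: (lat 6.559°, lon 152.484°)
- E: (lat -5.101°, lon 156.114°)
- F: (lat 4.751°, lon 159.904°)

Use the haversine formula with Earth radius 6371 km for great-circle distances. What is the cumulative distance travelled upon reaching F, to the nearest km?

5055 km

Leg distances:
A→B: 520.3 km  (cumulative 520.3 km)
B→C: 709.2 km  (cumulative 1229.5 km)
C→D: 1294.0 km  (cumulative 2523.5 km)
D→E: 1357.7 km  (cumulative 3881.2 km)
E→F: 1173.6 km  (cumulative 5054.8 km)
Cumulative distance at F ≈ 5055 km.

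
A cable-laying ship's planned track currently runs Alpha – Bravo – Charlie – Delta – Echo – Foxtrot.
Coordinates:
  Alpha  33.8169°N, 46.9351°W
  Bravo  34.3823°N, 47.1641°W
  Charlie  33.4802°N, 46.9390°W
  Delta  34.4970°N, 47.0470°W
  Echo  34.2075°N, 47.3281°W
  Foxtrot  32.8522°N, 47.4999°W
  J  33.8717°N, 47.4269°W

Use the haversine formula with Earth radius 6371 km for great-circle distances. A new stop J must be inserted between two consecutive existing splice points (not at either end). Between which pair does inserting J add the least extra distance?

Added distance for inserting J between each consecutive pair:
Alpha–Bravo: 41.2 km
Bravo–Charlie: 22.0 km
Charlie–Delta: 27.0 km
Delta–Echo: 75.0 km
Echo–Foxtrot: 0.5 km
Smallest added distance is 0.5 km, inserting between Echo and Foxtrot.

between Echo and Foxtrot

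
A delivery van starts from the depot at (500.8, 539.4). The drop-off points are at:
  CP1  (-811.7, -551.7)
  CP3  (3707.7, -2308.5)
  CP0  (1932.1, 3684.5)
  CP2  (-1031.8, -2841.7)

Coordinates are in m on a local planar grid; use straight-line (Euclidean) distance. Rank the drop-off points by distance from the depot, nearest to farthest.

CP1, CP0, CP2, CP3

Computing each straight-line distance from (500.8, 539.4):
CP1 (-811.7, -551.7): 1706.8 m
CP0 (1932.1, 3684.5): 3455.5 m
CP2 (-1031.8, -2841.7): 3712.2 m
CP3 (3707.7, -2308.5): 4288.9 m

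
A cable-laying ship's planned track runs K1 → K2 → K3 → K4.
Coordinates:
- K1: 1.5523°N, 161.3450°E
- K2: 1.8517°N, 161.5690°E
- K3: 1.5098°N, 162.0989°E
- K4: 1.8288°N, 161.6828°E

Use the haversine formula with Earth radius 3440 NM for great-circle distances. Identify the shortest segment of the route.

Leg distances:
K1→K2: 22.4 NM
K2→K3: 37.9 NM
K3→K4: 31.5 NM
The shortest leg is K1–K2 at 22.4 NM.

K1–K2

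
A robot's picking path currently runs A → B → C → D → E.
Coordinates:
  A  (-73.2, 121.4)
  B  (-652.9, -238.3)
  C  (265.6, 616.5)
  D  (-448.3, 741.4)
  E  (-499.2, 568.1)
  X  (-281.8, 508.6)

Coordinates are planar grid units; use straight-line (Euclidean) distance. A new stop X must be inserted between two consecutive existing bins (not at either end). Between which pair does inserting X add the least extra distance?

Added distance for inserting X between each consecutive pair:
A–B: 591.6
B–C: 137.2
C–D: 119.4
D–E: 331.0
Smallest added distance is 119.4, inserting between C and D.

between C and D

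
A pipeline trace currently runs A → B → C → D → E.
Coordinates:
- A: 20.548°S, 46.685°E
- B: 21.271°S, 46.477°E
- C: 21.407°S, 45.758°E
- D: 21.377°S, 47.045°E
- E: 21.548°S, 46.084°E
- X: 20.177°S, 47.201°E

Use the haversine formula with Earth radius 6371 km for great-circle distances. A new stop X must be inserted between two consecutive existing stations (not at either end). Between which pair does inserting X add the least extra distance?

Added distance for inserting X between each consecutive pair:
A–B: 127.6 km
B–C: 270.1 km
C–D: 204.1 km
D–E: 224.8 km
Smallest added distance is 127.6 km, inserting between A and B.

between A and B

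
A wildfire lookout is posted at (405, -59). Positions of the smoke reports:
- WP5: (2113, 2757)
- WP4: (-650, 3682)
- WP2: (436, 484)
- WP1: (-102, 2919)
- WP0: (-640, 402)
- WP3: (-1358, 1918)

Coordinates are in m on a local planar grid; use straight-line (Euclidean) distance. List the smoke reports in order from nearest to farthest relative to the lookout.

Distance from the lookout at (405, -59) to each:
WP2 (436, 484): 543.9 m
WP0 (-640, 402): 1142.2 m
WP3 (-1358, 1918): 2648.9 m
WP1 (-102, 2919): 3020.8 m
WP5 (2113, 2757): 3293.5 m
WP4 (-650, 3682): 3886.9 m

WP2, WP0, WP3, WP1, WP5, WP4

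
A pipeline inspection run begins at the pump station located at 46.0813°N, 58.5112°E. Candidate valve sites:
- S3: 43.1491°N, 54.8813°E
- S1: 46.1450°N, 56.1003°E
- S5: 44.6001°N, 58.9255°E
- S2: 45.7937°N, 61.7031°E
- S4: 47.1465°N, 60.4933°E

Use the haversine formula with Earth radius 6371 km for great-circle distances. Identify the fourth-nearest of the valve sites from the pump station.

Distances from the pump station (46.0813°N, 58.5112°E):
S5: 167.9 km
S1: 186.0 km
S4: 192.2 km
S2: 248.9 km
S3: 434.5 km
The fourth-nearest is S2 at 248.9 km.

S2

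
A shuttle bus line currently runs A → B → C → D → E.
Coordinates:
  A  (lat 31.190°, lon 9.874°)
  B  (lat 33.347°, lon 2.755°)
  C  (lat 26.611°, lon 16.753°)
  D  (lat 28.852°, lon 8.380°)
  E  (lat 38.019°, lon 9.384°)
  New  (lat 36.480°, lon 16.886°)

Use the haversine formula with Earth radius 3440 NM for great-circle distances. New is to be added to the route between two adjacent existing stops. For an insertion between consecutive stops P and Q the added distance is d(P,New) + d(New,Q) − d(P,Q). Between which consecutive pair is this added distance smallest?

between D and E

Added distance for inserting New between each consecutive pair:
A–B: 808.3 NM
B–C: 480.8 NM
C–D: 755.4 NM
D–E: 445.1 NM
Smallest added distance is 445.1 NM, inserting between D and E.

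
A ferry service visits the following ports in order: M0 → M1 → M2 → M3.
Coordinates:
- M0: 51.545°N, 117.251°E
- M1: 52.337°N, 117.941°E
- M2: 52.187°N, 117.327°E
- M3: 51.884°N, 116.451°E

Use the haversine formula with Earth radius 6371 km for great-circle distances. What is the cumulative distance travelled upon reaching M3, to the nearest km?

214 km

Leg distances:
M0→M1: 100.0 km  (cumulative 100.0 km)
M1→M2: 45.0 km  (cumulative 145.0 km)
M2→M3: 68.7 km  (cumulative 213.7 km)
Cumulative distance at M3 ≈ 214 km.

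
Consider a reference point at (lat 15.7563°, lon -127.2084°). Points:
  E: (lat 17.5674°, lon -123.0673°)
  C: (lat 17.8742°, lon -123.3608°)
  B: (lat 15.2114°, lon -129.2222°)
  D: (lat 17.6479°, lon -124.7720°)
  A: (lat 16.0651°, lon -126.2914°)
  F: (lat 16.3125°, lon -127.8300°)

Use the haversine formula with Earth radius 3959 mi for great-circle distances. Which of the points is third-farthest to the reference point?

D

Distances from the reference point ((lat 15.7563°, lon -127.2084°)):
E: 301.3 mi
C: 293.5 mi
D: 207.6 mi
B: 139.3 mi
A: 64.6 mi
F: 56.4 mi
The third-farthest is D at 207.6 mi.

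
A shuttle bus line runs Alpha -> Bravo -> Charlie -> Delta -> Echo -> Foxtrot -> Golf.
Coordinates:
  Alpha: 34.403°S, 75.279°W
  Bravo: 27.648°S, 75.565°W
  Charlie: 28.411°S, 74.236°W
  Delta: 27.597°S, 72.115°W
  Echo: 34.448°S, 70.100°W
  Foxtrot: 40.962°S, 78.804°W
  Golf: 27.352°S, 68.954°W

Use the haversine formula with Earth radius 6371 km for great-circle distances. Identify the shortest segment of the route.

Leg distances:
Alpha→Bravo: 751.6 km
Bravo→Charlie: 155.6 km
Charlie→Delta: 227.0 km
Delta→Echo: 785.6 km
Echo→Foxtrot: 1053.0 km
Foxtrot→Golf: 1761.2 km
The shortest leg is Bravo–Charlie at 155.6 km.

Bravo–Charlie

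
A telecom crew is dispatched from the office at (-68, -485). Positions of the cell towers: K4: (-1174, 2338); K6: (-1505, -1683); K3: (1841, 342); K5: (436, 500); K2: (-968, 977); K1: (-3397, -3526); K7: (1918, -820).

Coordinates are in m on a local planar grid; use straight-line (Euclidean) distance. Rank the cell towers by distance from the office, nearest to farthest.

K5, K2, K6, K7, K3, K4, K1

Distance from the office at (-68, -485) to each:
K5 (436, 500): 1106.5 m
K2 (-968, 977): 1716.8 m
K6 (-1505, -1683): 1870.9 m
K7 (1918, -820): 2014.1 m
K3 (1841, 342): 2080.4 m
K4 (-1174, 2338): 3031.9 m
K1 (-3397, -3526): 4508.9 m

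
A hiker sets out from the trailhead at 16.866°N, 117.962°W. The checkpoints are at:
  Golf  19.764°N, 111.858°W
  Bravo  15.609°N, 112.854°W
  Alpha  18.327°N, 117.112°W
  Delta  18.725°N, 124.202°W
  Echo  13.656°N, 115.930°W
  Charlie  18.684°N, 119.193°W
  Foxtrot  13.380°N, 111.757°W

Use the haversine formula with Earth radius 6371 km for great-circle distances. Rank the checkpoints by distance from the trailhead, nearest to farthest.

Distance from the trailhead at 16.866°N, 117.962°W to each:
Alpha 18.327°N, 117.112°W: 185.8 km
Charlie 18.684°N, 119.193°W: 240.5 km
Echo 13.656°N, 115.930°W: 418.2 km
Bravo 15.609°N, 112.854°W: 562.9 km
Delta 18.725°N, 124.202°W: 692.2 km
Golf 19.764°N, 111.858°W: 720.3 km
Foxtrot 13.380°N, 111.757°W: 770.5 km

Alpha, Charlie, Echo, Bravo, Delta, Golf, Foxtrot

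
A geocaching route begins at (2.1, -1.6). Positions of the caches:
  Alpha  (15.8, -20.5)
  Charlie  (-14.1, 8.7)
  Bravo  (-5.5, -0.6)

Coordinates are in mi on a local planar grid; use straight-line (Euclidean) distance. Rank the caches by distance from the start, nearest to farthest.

Distance from the start at (2.1, -1.6) to each:
Bravo (-5.5, -0.6): 7.7 mi
Charlie (-14.1, 8.7): 19.2 mi
Alpha (15.8, -20.5): 23.3 mi

Bravo, Charlie, Alpha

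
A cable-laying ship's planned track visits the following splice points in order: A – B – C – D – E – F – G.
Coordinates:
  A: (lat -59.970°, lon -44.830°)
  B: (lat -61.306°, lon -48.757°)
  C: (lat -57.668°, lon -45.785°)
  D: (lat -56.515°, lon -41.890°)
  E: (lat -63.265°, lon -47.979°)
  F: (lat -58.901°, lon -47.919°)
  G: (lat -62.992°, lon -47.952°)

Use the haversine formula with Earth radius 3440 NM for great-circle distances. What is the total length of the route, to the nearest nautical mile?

Leg distances:
A→B: 140.7 NM  (cumulative 140.7 NM)
B→C: 236.4 NM  (cumulative 377.1 NM)
C→D: 144.7 NM  (cumulative 521.7 NM)
D→E: 444.4 NM  (cumulative 966.1 NM)
E→F: 262.0 NM  (cumulative 1228.1 NM)
F→G: 245.6 NM  (cumulative 1473.7 NM)
Total route length ≈ 1474 NM.

1474 NM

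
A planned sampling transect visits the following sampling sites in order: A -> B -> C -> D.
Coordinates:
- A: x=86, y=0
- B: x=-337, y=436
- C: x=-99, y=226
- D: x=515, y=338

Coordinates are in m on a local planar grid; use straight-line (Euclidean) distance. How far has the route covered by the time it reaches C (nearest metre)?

925 m

Leg distances:
A→B: 607.5 m  (cumulative 607.5 m)
B→C: 317.4 m  (cumulative 924.9 m)
Cumulative distance at C ≈ 925 m.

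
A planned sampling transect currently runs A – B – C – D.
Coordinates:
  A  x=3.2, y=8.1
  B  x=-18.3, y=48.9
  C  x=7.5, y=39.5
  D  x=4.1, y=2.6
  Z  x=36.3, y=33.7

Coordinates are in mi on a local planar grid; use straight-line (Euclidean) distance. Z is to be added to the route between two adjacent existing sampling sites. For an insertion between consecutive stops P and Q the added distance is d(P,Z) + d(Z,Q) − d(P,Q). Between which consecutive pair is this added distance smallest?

Added distance for inserting Z between each consecutive pair:
A–B: 52.4 mi
B–C: 58.6 mi
C–D: 37.1 mi
Smallest added distance is 37.1 mi, inserting between C and D.

between C and D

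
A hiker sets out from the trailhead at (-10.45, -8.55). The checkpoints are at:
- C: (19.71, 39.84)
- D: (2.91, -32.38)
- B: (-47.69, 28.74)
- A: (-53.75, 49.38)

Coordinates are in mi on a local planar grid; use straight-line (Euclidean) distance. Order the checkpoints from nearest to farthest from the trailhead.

Computing each straight-line distance from (-10.45, -8.55):
D (2.91, -32.38): 27.3 mi
B (-47.69, 28.74): 52.7 mi
C (19.71, 39.84): 57.0 mi
A (-53.75, 49.38): 72.3 mi

D, B, C, A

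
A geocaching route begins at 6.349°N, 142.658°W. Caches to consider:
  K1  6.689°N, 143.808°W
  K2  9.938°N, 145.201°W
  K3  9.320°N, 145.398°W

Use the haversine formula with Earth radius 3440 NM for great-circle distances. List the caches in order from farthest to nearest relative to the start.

K2, K3, K1

Computing each great-circle distance from 6.349°N, 142.658°W:
K2 9.938°N, 145.201°W: 263.2 NM
K3 9.320°N, 145.398°W: 241.6 NM
K1 6.689°N, 143.808°W: 71.6 NM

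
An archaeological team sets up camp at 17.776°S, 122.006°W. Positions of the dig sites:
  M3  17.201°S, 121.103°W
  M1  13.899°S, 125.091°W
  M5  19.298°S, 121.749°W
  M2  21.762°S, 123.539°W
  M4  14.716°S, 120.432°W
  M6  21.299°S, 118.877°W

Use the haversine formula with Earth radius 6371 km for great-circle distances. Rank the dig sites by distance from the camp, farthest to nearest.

M1, M6, M2, M4, M5, M3

Distances from the camp:
M1 13.899°S, 125.091°W: 542.9 km
M6 21.299°S, 118.877°W: 510.8 km
M2 21.762°S, 123.539°W: 471.3 km
M4 14.716°S, 120.432°W: 379.5 km
M5 19.298°S, 121.749°W: 171.4 km
M3 17.201°S, 121.103°W: 115.1 km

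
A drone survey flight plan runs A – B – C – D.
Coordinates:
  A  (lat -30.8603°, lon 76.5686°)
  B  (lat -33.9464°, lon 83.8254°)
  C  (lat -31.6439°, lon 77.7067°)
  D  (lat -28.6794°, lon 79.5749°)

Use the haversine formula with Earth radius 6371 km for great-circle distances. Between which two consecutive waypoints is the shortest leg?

C–D

Leg distances:
A→B: 762.5 km
B→C: 626.5 km
C→D: 375.4 km
The shortest leg is C–D at 375.4 km.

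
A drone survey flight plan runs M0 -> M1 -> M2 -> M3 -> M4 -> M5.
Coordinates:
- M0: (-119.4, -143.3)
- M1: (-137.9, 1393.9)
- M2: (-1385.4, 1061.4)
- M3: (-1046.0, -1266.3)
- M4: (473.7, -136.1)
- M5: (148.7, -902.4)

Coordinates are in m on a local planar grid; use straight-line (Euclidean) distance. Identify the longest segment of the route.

Leg distances:
M0→M1: 1537.3 m
M1→M2: 1291.1 m
M2→M3: 2352.3 m
M3→M4: 1893.9 m
M4→M5: 832.4 m
The longest leg is M2–M3 at 2352.3 m.

M2–M3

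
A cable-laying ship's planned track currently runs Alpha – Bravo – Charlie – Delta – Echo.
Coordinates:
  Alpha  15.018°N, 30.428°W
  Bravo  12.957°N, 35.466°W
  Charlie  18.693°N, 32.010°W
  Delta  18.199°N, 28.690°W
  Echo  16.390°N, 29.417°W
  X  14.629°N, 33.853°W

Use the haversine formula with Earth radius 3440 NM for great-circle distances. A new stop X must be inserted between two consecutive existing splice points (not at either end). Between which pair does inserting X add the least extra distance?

Added distance for inserting X between each consecutive pair:
Alpha–Bravo: 19.2 NM
Bravo–Charlie: 5.6 NM
Charlie–Delta: 441.1 NM
Delta–Echo: 527.7 NM
Smallest added distance is 5.6 NM, inserting between Bravo and Charlie.

between Bravo and Charlie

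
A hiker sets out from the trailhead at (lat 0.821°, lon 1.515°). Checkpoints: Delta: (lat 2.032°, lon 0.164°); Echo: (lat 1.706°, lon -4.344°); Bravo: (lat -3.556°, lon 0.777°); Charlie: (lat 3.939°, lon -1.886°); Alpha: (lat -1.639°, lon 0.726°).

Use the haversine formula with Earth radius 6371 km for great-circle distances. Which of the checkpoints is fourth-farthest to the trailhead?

Alpha

Distances from the trailhead ((lat 0.821°, lon 1.515°)):
Echo: 658.7 km
Charlie: 512.8 km
Bravo: 493.6 km
Alpha: 287.3 km
Delta: 201.7 km
The fourth-farthest is Alpha at 287.3 km.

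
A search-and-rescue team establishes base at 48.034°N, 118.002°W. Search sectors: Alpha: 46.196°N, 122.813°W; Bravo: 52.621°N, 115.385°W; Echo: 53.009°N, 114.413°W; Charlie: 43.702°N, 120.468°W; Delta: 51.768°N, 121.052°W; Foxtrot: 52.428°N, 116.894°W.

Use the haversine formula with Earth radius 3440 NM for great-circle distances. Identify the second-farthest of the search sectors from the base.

Bravo

Distances from the base (48.034°N, 118.002°W):
Echo: 328.5 NM
Bravo: 293.0 NM
Charlie: 279.7 NM
Foxtrot: 267.2 NM
Delta: 253.3 NM
Alpha: 225.4 NM
The second-farthest is Bravo at 293.0 NM.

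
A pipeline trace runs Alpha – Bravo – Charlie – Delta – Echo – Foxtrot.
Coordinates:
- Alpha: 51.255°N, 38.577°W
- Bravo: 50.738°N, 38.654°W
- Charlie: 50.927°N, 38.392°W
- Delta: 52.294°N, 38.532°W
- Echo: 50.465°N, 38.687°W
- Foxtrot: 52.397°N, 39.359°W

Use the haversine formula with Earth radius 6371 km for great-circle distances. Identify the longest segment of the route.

Leg distances:
Alpha→Bravo: 57.7 km
Bravo→Charlie: 27.9 km
Charlie→Delta: 152.3 km
Delta→Echo: 203.7 km
Echo→Foxtrot: 219.8 km
The longest leg is Echo–Foxtrot at 219.8 km.

Echo–Foxtrot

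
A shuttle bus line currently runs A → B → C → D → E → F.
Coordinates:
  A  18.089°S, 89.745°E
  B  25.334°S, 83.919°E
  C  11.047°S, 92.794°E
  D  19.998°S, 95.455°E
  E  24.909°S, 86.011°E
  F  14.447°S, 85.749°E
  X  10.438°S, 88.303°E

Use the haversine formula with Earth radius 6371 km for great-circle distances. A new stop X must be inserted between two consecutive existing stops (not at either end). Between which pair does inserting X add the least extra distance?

between B and C

Added distance for inserting X between each consecutive pair:
A–B: 1579.2 km
B–C: 371.9 km
C–D: 770.4 km
D–E: 1824.5 km
E–F: 988.5 km
Smallest added distance is 371.9 km, inserting between B and C.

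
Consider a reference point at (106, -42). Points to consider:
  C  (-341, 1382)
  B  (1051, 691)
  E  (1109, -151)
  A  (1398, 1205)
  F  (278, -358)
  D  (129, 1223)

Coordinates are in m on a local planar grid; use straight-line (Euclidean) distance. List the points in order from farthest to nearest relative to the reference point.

Computing each straight-line distance from (106, -42):
A (1398, 1205): 1795.6 m
C (-341, 1382): 1492.5 m
D (129, 1223): 1265.2 m
B (1051, 691): 1196.0 m
E (1109, -151): 1008.9 m
F (278, -358): 359.8 m

A, C, D, B, E, F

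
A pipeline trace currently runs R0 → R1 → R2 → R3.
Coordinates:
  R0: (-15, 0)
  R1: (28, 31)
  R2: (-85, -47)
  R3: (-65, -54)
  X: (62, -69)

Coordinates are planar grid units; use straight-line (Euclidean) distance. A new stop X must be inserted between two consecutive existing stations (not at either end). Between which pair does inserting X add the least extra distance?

between R1 and R2

Added distance for inserting X between each consecutive pair:
R0–R1: 156.0
R1–R2: 117.0
R2–R3: 255.3
Smallest added distance is 117.0, inserting between R1 and R2.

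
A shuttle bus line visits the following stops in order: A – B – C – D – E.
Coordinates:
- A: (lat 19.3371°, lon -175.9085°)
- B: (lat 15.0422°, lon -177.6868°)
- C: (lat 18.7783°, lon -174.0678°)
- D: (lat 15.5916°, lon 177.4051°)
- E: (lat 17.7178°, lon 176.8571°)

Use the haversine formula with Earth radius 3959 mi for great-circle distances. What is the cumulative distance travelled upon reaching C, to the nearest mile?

Leg distances:
A→B: 319.1 mi  (cumulative 319.1 mi)
B→C: 351.9 mi  (cumulative 671.1 mi)
Cumulative distance at C ≈ 671 mi.

671 mi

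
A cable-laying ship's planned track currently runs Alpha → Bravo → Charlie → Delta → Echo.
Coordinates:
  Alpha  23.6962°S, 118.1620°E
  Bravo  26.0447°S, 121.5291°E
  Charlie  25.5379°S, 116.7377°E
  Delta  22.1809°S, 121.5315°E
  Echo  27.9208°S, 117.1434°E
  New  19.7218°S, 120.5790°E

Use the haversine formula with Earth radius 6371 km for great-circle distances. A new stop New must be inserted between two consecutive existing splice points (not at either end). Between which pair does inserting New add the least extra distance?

between Charlie and Delta

Added distance for inserting New between each consecutive pair:
Alpha–Bravo: 788.9 km
Bravo–Charlie: 984.1 km
Charlie–Delta: 434.2 km
Delta–Echo: 490.8 km
Smallest added distance is 434.2 km, inserting between Charlie and Delta.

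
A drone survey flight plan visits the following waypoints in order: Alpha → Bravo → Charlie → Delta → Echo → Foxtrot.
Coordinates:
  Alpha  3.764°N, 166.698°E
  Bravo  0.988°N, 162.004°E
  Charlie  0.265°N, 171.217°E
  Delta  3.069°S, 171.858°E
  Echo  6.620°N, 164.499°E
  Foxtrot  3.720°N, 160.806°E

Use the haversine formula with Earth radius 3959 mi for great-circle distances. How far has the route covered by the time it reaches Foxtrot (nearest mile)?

2413 mi

Leg distances:
Alpha→Bravo: 376.6 mi  (cumulative 376.6 mi)
Bravo→Charlie: 638.5 mi  (cumulative 1015.1 mi)
Charlie→Delta: 234.6 mi  (cumulative 1249.6 mi)
Delta→Echo: 840.2 mi  (cumulative 2089.8 mi)
Echo→Foxtrot: 323.6 mi  (cumulative 2413.4 mi)
Cumulative distance at Foxtrot ≈ 2413 mi.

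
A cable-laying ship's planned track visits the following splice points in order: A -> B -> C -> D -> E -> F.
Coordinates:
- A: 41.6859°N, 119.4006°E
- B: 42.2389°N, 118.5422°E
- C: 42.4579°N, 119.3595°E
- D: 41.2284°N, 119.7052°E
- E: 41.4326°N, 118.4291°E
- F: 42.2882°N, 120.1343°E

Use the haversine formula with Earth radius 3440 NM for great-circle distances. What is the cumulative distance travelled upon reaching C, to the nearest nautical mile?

89 NM

Leg distances:
A→B: 50.7 NM  (cumulative 50.7 NM)
B→C: 38.6 NM  (cumulative 89.3 NM)
Cumulative distance at C ≈ 89 NM.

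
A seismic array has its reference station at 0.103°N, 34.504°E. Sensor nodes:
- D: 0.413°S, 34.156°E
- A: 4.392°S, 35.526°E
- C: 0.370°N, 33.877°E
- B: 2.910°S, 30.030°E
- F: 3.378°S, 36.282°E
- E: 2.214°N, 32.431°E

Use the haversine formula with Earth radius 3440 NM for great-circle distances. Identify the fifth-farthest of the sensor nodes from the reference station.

Distances from the reference station (0.103°N, 34.504°E):
B: 323.8 NM
A: 276.8 NM
F: 234.7 NM
E: 177.6 NM
C: 40.9 NM
D: 37.4 NM
The fifth-farthest is C at 40.9 NM.

C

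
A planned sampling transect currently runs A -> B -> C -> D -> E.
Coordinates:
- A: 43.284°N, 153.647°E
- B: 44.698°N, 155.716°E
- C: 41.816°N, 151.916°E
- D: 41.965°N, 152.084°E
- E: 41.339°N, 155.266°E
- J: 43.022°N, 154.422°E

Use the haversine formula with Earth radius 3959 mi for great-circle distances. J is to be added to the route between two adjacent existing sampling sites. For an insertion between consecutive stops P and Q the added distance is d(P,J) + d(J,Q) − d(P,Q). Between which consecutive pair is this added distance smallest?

Added distance for inserting J between each consecutive pair:
A–B: 33.7 mi
B–C: 9.1 mi
C–D: 278.9 mi
D–E: 93.9 mi
Smallest added distance is 9.1 mi, inserting between B and C.

between B and C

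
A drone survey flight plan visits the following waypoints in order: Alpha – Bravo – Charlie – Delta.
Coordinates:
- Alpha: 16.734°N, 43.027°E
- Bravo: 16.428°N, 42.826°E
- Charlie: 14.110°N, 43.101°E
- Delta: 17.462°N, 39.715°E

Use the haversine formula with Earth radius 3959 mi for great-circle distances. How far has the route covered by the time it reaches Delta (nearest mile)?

Leg distances:
Alpha→Bravo: 25.0 mi  (cumulative 25.0 mi)
Bravo→Charlie: 161.2 mi  (cumulative 186.2 mi)
Charlie→Delta: 323.0 mi  (cumulative 509.2 mi)
Cumulative distance at Delta ≈ 509 mi.

509 mi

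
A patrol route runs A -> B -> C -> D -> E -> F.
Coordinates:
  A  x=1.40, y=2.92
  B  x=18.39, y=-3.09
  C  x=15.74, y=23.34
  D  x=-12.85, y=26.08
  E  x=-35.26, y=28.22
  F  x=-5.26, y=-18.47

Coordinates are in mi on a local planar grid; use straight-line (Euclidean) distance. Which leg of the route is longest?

Leg distances:
A→B: 18.0 mi
B→C: 26.6 mi
C→D: 28.7 mi
D→E: 22.5 mi
E→F: 55.5 mi
The longest leg is E–F at 55.5 mi.

E–F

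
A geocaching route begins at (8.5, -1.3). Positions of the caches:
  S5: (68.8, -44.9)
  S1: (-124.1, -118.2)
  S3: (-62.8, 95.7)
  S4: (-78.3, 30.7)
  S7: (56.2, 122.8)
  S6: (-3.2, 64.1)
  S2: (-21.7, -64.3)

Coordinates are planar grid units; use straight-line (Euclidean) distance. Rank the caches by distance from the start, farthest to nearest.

Distance from the start at (8.5, -1.3) to each:
S1 (-124.1, -118.2): 176.8
S7 (56.2, 122.8): 133.0
S3 (-62.8, 95.7): 120.4
S4 (-78.3, 30.7): 92.5
S5 (68.8, -44.9): 74.4
S2 (-21.7, -64.3): 69.9
S6 (-3.2, 64.1): 66.4

S1, S7, S3, S4, S5, S2, S6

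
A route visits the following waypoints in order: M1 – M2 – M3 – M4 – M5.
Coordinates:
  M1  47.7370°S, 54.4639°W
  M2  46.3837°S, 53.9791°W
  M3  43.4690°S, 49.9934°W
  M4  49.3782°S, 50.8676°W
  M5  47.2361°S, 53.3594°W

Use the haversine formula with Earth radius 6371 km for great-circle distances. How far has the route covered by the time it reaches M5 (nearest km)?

1567 km

Leg distances:
M1→M2: 154.9 km  (cumulative 154.9 km)
M2→M3: 451.0 km  (cumulative 605.9 km)
M3→M4: 660.5 km  (cumulative 1266.4 km)
M4→M5: 301.1 km  (cumulative 1567.5 km)
Cumulative distance at M5 ≈ 1567 km.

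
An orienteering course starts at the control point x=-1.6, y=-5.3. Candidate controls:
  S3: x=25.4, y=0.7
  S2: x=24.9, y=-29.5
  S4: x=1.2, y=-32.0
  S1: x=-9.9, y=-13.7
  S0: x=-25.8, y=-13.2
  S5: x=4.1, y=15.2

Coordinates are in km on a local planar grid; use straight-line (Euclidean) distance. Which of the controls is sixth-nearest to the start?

Distance to each, sorted:
S1: 11.8 km
S5: 21.3 km
S0: 25.5 km
S4: 26.8 km
S3: 27.7 km
S2: 35.9 km
The sixth-nearest is S2 at 35.9 km.

S2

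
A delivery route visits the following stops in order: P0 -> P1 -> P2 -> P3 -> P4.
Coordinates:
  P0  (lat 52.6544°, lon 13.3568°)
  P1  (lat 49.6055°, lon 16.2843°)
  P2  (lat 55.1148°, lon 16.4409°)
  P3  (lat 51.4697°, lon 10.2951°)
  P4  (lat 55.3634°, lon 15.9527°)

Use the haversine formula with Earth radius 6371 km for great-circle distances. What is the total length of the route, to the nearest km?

Leg distances:
P0→P1: 395.7 km  (cumulative 395.7 km)
P1→P2: 612.7 km  (cumulative 1008.4 km)
P2→P3: 575.0 km  (cumulative 1583.5 km)
P3→P4: 572.4 km  (cumulative 2155.8 km)
Total route length ≈ 2156 km.

2156 km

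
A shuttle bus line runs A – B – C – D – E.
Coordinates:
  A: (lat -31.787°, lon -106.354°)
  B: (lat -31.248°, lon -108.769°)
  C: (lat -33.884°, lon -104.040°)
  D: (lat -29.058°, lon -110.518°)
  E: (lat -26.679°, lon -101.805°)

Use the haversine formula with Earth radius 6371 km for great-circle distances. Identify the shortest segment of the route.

A–B

Leg distances:
A→B: 236.6 km
B→C: 531.2 km
C→D: 815.4 km
D→E: 896.1 km
The shortest leg is A–B at 236.6 km.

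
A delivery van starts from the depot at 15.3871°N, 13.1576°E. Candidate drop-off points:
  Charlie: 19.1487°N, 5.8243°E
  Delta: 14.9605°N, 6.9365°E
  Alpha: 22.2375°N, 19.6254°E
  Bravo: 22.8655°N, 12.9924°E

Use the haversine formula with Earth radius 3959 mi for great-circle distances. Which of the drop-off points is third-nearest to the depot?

Distances from the depot (15.3871°N, 13.1576°E):
Delta: 415.9 mi
Bravo: 516.9 mi
Charlie: 549.1 mi
Alpha: 634.6 mi
The third-nearest is Charlie at 549.1 mi.

Charlie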